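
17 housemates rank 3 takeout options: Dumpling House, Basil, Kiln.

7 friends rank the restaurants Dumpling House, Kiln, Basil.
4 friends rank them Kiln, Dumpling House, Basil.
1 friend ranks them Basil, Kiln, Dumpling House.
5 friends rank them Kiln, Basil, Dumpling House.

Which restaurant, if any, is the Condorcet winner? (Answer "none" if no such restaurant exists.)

Pairwise majorities:
Dumpling House vs Basil: 7+4 = 11 for Dumpling House, 6 for Basil — Dumpling House by 11–6.
Dumpling House vs Kiln: Dumpling House is ranked higher on 7 ballots, Kiln on 10. Kiln wins 10–7.
Basil vs Kiln: 1 for Basil, 16 for Kiln — Kiln by 16–1.
Only Kiln has no losses; Kiln is the Condorcet winner.

Kiln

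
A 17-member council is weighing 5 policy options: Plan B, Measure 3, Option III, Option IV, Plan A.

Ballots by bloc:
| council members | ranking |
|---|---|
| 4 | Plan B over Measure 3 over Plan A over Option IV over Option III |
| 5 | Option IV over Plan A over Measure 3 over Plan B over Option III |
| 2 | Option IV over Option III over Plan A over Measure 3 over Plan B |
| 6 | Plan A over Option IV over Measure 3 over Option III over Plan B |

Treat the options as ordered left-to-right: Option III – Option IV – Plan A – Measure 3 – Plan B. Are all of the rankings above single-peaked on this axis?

Axis positions: Option III=1, Option IV=2, Plan A=3, Measure 3=4, Plan B=5.
Bloc 1 (peak Plan B at position 5): ranking walks positions 5-4-3-2-1, expanding outward from the peak — single-peaked.
Bloc 2 (peak Option IV at position 2): ranking walks positions 2-3-4-5-1, expanding outward from the peak — single-peaked.
Bloc 3 (peak Option IV at position 2): ranking walks positions 2-1-3-4-5, expanding outward from the peak — single-peaked.
Bloc 4 (peak Plan A at position 3): ranking walks positions 3-2-4-1-5, expanding outward from the peak — single-peaked.
Every ranking is single-peaked on this axis.

yes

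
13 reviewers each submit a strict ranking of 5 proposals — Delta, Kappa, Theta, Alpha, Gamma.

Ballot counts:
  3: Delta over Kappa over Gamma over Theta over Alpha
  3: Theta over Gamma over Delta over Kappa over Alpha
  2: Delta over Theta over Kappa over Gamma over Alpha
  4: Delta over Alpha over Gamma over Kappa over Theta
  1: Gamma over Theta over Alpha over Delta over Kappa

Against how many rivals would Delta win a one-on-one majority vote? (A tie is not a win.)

4

Delta against each rival (13 reviewers):
Delta–Kappa: Delta 13–0.
Delta vs Theta: Delta wins 9–4.
Delta vs Alpha: Delta, 12–1.
Delta vs Gamma: 3+2+4 = 9 for Delta, 4 for Gamma — Delta by 9–4.
Delta beats Kappa, Theta, Alpha, Gamma — 4 pairwise wins.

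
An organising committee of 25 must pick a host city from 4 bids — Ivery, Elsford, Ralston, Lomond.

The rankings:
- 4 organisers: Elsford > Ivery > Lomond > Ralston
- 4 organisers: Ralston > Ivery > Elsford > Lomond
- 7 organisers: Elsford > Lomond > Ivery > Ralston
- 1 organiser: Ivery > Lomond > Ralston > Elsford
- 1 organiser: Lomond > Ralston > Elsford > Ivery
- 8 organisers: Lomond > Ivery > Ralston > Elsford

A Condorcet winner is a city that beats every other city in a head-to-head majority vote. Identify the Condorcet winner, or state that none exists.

none

Check each pair by majority over 25 ballots:
Ivery vs Elsford: Ivery preferred on 4+1+8 = 13 ballots; Ivery wins 13–12.
Ivery vs Ralston: 4+7+1+8 = 20 for Ivery, 5 for Ralston — Ivery by 20–5.
Ivery vs Lomond: 4+4+1 = 9 for Ivery, 16 for Lomond — Lomond by 16–9.
Elsford vs Ralston: 4+7 = 11 for Elsford, 14 for Ralston — Ralston by 14–11.
Elsford vs Lomond: Elsford preferred on 4+4+7 = 15 ballots; Elsford wins 15–10.
Ralston vs Lomond: 4 to 21, Lomond.
No city is unbeaten: Ivery loses to Lomond; Elsford loses to Ivery; Ralston loses to Ivery; Lomond loses to Elsford. In particular Ivery → Elsford → Lomond → Ivery is a majority cycle — no Condorcet winner exists.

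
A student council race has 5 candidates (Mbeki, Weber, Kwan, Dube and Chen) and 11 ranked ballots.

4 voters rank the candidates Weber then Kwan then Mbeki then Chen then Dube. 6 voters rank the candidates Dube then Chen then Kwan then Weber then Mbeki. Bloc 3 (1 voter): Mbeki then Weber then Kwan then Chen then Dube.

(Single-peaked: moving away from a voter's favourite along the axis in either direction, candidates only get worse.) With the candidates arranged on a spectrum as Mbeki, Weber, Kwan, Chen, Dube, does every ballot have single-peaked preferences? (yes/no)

yes

Axis positions: Mbeki=1, Weber=2, Kwan=3, Chen=4, Dube=5.
Bloc 1 (peak Weber at position 2): ranking walks positions 2-3-1-4-5, expanding outward from the peak — single-peaked.
Bloc 2 (peak Dube at position 5): ranking walks positions 5-4-3-2-1, expanding outward from the peak — single-peaked.
Bloc 3 (peak Mbeki at position 1): ranking walks positions 1-2-3-4-5, expanding outward from the peak — single-peaked.
Every ranking is single-peaked on this axis.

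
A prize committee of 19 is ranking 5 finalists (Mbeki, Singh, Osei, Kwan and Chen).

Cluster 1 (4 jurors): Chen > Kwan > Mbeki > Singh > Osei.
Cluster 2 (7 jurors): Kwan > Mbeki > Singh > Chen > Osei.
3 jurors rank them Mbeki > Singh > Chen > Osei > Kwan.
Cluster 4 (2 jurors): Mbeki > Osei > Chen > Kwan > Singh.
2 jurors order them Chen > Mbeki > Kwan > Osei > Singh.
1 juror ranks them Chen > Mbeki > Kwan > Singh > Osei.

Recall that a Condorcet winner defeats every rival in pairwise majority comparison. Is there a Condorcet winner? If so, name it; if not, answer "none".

none

Check each pair by majority over 19 ballots:
Mbeki vs Singh: Mbeki preferred on 4+7+3+2+2+1 = 19 ballots; Mbeki wins 19–0.
Mbeki vs Osei: Mbeki is ranked higher on 4+7+3+2+2+1 = 19 ballots, Osei on 0. Mbeki wins 19–0.
Mbeki vs Kwan: Mbeki preferred on 3+2+2+1 = 8 ballots; Kwan wins 11–8.
Mbeki vs Chen: Mbeki preferred on 7+3+2 = 12 ballots; Mbeki wins 12–7.
Singh vs Osei: Singh preferred on 4+7+3+1 = 15 ballots; Singh wins 15–4.
Singh vs Kwan: Singh is ranked higher on 3 ballots, Kwan on 16. Kwan wins 16–3.
Singh vs Chen: 10 to 9, Singh.
Osei vs Kwan: 5 to 14, Kwan.
Osei vs Chen: 2 for Osei, 17 for Chen — Chen by 17–2.
Kwan vs Chen: Kwan preferred on 7 ballots; Chen wins 12–7.
Each nominee drops at least one matchup (Mbeki loses to Kwan; Singh loses to Mbeki; Osei loses to Mbeki; Kwan loses to Chen; Chen loses to Mbeki); the cycle Mbeki > Chen > Kwan > Mbeki rules out a Condorcet winner.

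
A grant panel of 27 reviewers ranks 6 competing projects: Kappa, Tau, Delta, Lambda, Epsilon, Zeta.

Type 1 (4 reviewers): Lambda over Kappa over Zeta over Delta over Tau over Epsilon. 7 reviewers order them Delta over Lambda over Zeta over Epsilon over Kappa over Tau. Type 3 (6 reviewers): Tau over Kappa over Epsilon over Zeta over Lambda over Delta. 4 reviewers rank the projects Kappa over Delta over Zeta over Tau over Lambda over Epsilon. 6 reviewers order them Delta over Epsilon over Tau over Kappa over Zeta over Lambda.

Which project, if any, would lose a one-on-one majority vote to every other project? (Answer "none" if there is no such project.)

Pairwise majorities:
Kappa vs Tau: Kappa is ranked higher on 4+7+4 = 15 ballots, Tau on 12. Kappa wins 15–12.
Kappa vs Delta: Kappa is ranked higher on 4+6+4 = 14 ballots, Delta on 13. Kappa wins 14–13.
Kappa vs Lambda: Kappa wins 16–11.
Kappa vs Epsilon: 14 to 13, Kappa.
Kappa vs Zeta: 20 to 7, Kappa.
Tau–Delta: Delta 21–6.
Tau vs Lambda: Tau is ranked higher on 6+4+6 = 16 ballots, Lambda on 11. Tau wins 16–11.
Tau vs Epsilon: Tau is ranked higher on 4+6+4 = 14 ballots, Epsilon on 13. Tau wins 14–13.
Tau vs Zeta: Zeta wins 15–12.
Delta vs Lambda: Delta, 17–10.
Delta–Epsilon: Delta 21–6.
Delta vs Zeta: Delta, 17–10.
Lambda vs Epsilon: Lambda, 15–12.
Lambda–Zeta: Zeta 16–11.
Epsilon vs Zeta: Zeta, 15–12.
Epsilon is beaten in every head-to-head and is the Condorcet loser.

Epsilon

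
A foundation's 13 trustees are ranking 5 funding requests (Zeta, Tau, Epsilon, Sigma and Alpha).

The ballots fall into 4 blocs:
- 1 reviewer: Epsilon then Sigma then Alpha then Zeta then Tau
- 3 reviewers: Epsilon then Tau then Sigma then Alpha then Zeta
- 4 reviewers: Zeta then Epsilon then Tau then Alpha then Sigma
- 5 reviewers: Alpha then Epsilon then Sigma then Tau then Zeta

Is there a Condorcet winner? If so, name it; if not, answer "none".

Epsilon

Head-to-head results (13 reviewers):
Zeta vs Tau: Tau, 8–5.
Zeta vs Epsilon: 4 for Zeta, 9 for Epsilon — Epsilon by 9–4.
Zeta vs Sigma: Zeta preferred on 4 ballots; Sigma wins 9–4.
Zeta–Alpha: Alpha 9–4.
Tau vs Epsilon: Tau preferred on 0 ballots; Epsilon wins 13–0.
Tau vs Sigma: Tau preferred on 3+4 = 7 ballots; Tau wins 7–6.
Tau–Alpha: Tau 7–6.
Epsilon vs Sigma: 13 to 0, Epsilon.
Epsilon–Alpha: Epsilon 8–5.
Sigma vs Alpha: Alpha, 9–4.
Only Epsilon has no losses; Epsilon is the Condorcet winner.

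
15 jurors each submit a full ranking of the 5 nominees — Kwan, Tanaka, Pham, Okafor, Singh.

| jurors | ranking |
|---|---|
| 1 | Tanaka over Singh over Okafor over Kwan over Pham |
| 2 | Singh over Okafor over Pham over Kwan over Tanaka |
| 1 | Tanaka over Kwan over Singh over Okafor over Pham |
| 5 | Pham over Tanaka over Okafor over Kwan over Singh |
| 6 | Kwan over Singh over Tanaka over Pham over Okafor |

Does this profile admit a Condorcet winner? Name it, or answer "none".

none

Pairwise majorities:
Kwan vs Tanaka: 2+6 = 8 for Kwan, 7 for Tanaka — Kwan by 8–7.
Kwan vs Pham: Kwan wins 8–7.
Kwan vs Okafor: 7 to 8, Okafor.
Kwan vs Singh: 12 to 3, Kwan.
Tanaka vs Pham: 8 to 7, Tanaka.
Tanaka vs Okafor: Tanaka, 13–2.
Tanaka vs Singh: Tanaka preferred on 1+1+5 = 7 ballots; Singh wins 8–7.
Pham vs Okafor: Pham is ranked higher on 5+6 = 11 ballots, Okafor on 4. Pham wins 11–4.
Pham vs Singh: Pham is ranked higher on 5 ballots, Singh on 10. Singh wins 10–5.
Okafor vs Singh: 5 for Okafor, 10 for Singh — Singh by 10–5.
Every nominee loses at least once (Kwan loses to Okafor; Tanaka loses to Kwan; Pham loses to Kwan; Okafor loses to Tanaka; Singh loses to Kwan). The majority relation contains the cycle Kwan beats Tanaka beats Okafor beats Kwan, so there is no Condorcet winner.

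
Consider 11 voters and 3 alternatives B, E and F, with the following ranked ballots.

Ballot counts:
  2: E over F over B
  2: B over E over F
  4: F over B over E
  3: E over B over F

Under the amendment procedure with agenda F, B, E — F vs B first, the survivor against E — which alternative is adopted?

Round 1: F vs B — 6–5, F advances.
Round 2: F vs E — 4–7, E advances.
E survives the agenda.

E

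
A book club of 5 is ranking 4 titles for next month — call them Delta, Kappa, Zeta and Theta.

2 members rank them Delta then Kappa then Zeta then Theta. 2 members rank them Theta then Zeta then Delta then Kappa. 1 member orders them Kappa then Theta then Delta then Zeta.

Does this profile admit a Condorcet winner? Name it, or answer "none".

Pairwise majorities:
Delta–Kappa: Delta 4–1.
Delta vs Zeta: Delta, 3–2.
Delta vs Theta: Theta wins 3–2.
Kappa vs Zeta: Kappa wins 3–2.
Kappa vs Theta: Kappa, 3–2.
Zeta vs Theta: 2 for Zeta, 3 for Theta — Theta by 3–2.
Every book loses at least once (Delta loses to Theta; Kappa loses to Delta; Zeta loses to Delta; Theta loses to Kappa). The majority relation contains the cycle Delta → Kappa → Theta → Delta, so there is no Condorcet winner.

none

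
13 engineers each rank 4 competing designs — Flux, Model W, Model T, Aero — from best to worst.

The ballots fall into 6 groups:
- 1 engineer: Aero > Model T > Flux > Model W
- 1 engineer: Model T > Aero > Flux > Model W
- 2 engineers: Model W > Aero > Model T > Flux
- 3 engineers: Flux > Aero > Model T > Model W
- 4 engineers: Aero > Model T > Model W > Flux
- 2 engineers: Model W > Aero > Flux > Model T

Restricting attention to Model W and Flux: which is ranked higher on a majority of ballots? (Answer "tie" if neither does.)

Ballots ranking Model W above Flux: 2 + 4 + 2 = 8.
Ballots ranking Flux above Model W: 13 − 8 = 5.
Model W wins the head-to-head 8–5.

Model W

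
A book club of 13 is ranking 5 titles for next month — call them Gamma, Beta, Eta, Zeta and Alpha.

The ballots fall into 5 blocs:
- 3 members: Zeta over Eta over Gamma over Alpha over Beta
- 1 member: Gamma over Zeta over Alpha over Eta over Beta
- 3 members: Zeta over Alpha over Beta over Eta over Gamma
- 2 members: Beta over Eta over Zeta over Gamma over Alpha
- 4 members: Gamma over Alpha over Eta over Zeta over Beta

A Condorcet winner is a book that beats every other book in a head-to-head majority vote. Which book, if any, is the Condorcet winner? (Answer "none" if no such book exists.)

Zeta

Pairwise majorities:
Gamma vs Beta: Gamma preferred on 3+1+4 = 8 ballots; Gamma wins 8–5.
Gamma vs Eta: Gamma preferred on 1+4 = 5 ballots; Eta wins 8–5.
Gamma vs Zeta: Gamma preferred on 1+4 = 5 ballots; Zeta wins 8–5.
Gamma vs Alpha: 10 to 3, Gamma.
Beta vs Eta: 3+2 = 5 for Beta, 8 for Eta — Eta by 8–5.
Beta vs Zeta: 2 to 11, Zeta.
Beta vs Alpha: Beta preferred on 2 ballots; Alpha wins 11–2.
Eta vs Zeta: 6 to 7, Zeta.
Eta vs Alpha: 3+2 = 5 for Eta, 8 for Alpha — Alpha by 8–5.
Zeta vs Alpha: Zeta preferred on 3+1+3+2 = 9 ballots; Zeta wins 9–4.
Zeta defeats every rival head-to-head and is the Condorcet winner.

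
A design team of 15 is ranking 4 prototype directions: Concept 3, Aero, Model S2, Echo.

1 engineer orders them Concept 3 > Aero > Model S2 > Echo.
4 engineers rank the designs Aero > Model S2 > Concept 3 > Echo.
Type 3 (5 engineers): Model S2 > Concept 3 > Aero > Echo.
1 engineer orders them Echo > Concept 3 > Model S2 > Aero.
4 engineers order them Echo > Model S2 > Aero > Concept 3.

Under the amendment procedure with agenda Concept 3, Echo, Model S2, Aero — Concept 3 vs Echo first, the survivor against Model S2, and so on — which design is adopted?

Model S2

Round 1: Concept 3 vs Echo — 10–5, Concept 3 advances.
Round 2: Concept 3 vs Model S2 — 2–13, Model S2 advances.
Round 3: Model S2 vs Aero — 10–5, Model S2 advances.
Model S2 survives the agenda.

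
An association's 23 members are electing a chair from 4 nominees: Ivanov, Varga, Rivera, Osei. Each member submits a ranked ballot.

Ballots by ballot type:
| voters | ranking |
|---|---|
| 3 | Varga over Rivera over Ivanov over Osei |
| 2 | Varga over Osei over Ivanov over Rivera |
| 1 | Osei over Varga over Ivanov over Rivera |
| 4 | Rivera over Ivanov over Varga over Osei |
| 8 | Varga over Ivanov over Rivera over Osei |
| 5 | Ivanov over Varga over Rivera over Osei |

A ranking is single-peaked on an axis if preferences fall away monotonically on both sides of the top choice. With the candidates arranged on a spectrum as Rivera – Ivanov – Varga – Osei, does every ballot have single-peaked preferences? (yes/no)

Axis positions: Rivera=1, Ivanov=2, Varga=3, Osei=4.
Ballot type 1: ranking walks positions 3-1-2-4; Rivera is ranked above Ivanov even though Ivanov lies between Rivera and the peak Varga on the axis — preferences dip and rise again. Not single-peaked.
Ballot type 2 (peak Varga at position 3): ranking walks positions 3-4-2-1, expanding outward from the peak — single-peaked.
Ballot type 3 (peak Osei at position 4): ranking walks positions 4-3-2-1, expanding outward from the peak — single-peaked.
Ballot type 4 (peak Rivera at position 1): ranking walks positions 1-2-3-4, expanding outward from the peak — single-peaked.
Ballot type 5 (peak Varga at position 3): ranking walks positions 3-2-1-4, expanding outward from the peak — single-peaked.
Ballot type 6 (peak Ivanov at position 2): ranking walks positions 2-3-1-4, expanding outward from the peak — single-peaked.
Ballot type 1 violates single-peakedness, so the profile is not single-peaked on this axis.

no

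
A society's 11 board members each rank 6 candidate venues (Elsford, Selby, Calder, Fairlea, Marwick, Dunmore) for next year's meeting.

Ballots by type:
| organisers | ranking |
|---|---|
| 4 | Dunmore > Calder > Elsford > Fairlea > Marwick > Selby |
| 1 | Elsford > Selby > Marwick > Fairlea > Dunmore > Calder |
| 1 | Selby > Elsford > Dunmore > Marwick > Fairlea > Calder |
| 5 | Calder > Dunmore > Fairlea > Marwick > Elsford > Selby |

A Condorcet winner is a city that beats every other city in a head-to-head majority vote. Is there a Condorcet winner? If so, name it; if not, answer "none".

Dunmore

Check each pair by majority over 11 ballots:
Elsford vs Selby: Elsford preferred on 4+1+5 = 10 ballots; Elsford wins 10–1.
Elsford vs Calder: Calder, 9–2.
Elsford vs Fairlea: 4+1+1 = 6 for Elsford, 5 for Fairlea — Elsford by 6–5.
Elsford vs Marwick: 6 to 5, Elsford.
Elsford–Dunmore: Dunmore 9–2.
Selby vs Calder: Selby is ranked higher on 1+1 = 2 ballots, Calder on 9. Calder wins 9–2.
Selby vs Fairlea: Selby is ranked higher on 1+1 = 2 ballots, Fairlea on 9. Fairlea wins 9–2.
Selby vs Marwick: 2 to 9, Marwick.
Selby vs Dunmore: Dunmore, 9–2.
Calder vs Fairlea: Calder is ranked higher on 4+5 = 9 ballots, Fairlea on 2. Calder wins 9–2.
Calder–Marwick: Calder 9–2.
Calder vs Dunmore: 5 to 6, Dunmore.
Fairlea vs Marwick: Fairlea, 9–2.
Fairlea–Dunmore: Dunmore 10–1.
Marwick–Dunmore: Dunmore 10–1.
Only Dunmore has no losses; Dunmore is the Condorcet winner.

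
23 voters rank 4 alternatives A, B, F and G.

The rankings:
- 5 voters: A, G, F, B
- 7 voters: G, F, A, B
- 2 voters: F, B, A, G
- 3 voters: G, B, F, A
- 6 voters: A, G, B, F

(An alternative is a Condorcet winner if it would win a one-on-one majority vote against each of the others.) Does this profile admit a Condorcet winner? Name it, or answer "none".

Pairwise majorities:
A vs B: 18 to 5, A.
A vs F: 11 to 12, F.
A vs G: 5+2+6 = 13 for A, 10 for G — A by 13–10.
B vs F: B preferred on 3+6 = 9 ballots; F wins 14–9.
B vs G: B preferred on 2 ballots; G wins 21–2.
F vs G: F is ranked higher on 2 ballots, G on 21. G wins 21–2.
Every alternative loses at least once (A loses to F; B loses to A; F loses to G; G loses to A). The majority relation contains the cycle A beats G beats F beats A, so there is no Condorcet winner.

none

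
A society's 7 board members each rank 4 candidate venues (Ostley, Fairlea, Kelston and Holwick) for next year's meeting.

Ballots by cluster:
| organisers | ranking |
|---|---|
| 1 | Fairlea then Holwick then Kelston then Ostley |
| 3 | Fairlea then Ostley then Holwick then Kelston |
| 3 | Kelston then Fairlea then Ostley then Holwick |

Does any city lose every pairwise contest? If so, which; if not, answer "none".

Pairwise majorities:
Ostley vs Fairlea: Ostley preferred on 0 ballots; Fairlea wins 7–0.
Ostley–Kelston: Kelston 4–3.
Ostley vs Holwick: Ostley wins 6–1.
Fairlea vs Kelston: Fairlea is ranked higher on 1+3 = 4 ballots, Kelston on 3. Fairlea wins 4–3.
Fairlea vs Holwick: Fairlea is ranked higher on 1+3+3 = 7 ballots, Holwick on 0. Fairlea wins 7–0.
Kelston vs Holwick: Kelston preferred on 3 ballots; Holwick wins 4–3.
Each city has at least one pairwise win (Ostley beats Holwick; Fairlea beats Ostley; Kelston beats Ostley; Holwick beats Kelston) — no Condorcet loser.

none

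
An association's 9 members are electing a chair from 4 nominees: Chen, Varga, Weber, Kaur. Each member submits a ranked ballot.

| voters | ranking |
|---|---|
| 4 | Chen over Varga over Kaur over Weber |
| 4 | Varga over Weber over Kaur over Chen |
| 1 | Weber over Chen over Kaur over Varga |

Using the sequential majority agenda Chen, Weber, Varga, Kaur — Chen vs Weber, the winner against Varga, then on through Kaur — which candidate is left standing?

Varga

Round 1: Chen vs Weber — 4–5, Weber advances.
Round 2: Weber vs Varga — 1–8, Varga advances.
Round 3: Varga vs Kaur — 8–1, Varga advances.
The agenda winner is Varga.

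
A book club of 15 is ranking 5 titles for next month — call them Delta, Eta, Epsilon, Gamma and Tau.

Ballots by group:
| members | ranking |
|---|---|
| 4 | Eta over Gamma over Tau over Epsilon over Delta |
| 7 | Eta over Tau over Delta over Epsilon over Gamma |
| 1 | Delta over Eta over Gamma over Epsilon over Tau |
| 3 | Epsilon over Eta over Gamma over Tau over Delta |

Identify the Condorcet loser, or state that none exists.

none

Pairwise majorities:
Delta vs Eta: 1 for Delta, 14 for Eta — Eta by 14–1.
Delta vs Epsilon: Delta wins 8–7.
Delta vs Gamma: 8 to 7, Delta.
Delta vs Tau: Tau, 14–1.
Eta vs Epsilon: Eta is ranked higher on 4+7+1 = 12 ballots, Epsilon on 3. Eta wins 12–3.
Eta vs Gamma: 15 to 0, Eta.
Eta vs Tau: Eta, 15–0.
Epsilon vs Gamma: Epsilon wins 10–5.
Epsilon vs Tau: Tau, 11–4.
Gamma vs Tau: 8 to 7, Gamma.
Every book wins at least one matchup (Delta beats Epsilon; Eta beats Delta; Epsilon beats Gamma; Gamma beats Tau; Tau beats Delta), so there is no Condorcet loser.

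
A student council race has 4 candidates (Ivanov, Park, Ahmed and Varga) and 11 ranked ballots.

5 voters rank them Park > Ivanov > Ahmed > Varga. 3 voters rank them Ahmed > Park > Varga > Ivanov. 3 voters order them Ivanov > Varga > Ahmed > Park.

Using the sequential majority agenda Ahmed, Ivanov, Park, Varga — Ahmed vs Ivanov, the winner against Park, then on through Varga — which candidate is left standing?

Round 1: Ahmed vs Ivanov — 3–8, Ivanov advances.
Round 2: Ivanov vs Park — 3–8, Park advances.
Round 3: Park vs Varga — 8–3, Park advances.
The agenda winner is Park.

Park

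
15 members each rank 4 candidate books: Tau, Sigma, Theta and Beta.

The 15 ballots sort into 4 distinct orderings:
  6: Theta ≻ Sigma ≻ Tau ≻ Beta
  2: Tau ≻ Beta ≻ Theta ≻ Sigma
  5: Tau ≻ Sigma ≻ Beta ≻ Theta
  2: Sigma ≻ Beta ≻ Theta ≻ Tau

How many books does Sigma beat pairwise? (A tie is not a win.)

2

Sigma against each rival (15 members):
Sigma vs Tau: Sigma is ranked higher on 6+2 = 8 ballots, Tau on 7. Sigma wins 8–7.
Sigma vs Theta: Sigma preferred on 5+2 = 7 ballots; Theta wins 8–7.
Sigma vs Beta: Sigma preferred on 6+5+2 = 13 ballots; Sigma wins 13–2.
Sigma beats Tau, Beta; loses to Theta — 2 pairwise wins.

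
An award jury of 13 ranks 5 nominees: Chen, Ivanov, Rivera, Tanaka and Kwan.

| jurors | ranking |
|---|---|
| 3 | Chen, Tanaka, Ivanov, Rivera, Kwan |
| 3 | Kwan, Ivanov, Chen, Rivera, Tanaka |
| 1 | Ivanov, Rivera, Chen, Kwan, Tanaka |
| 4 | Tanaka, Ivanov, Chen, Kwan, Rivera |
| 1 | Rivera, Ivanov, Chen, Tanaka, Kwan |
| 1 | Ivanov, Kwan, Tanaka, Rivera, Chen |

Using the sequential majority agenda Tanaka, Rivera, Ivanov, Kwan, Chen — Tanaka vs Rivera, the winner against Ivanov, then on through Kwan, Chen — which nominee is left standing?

Chen

Round 1: Tanaka vs Rivera — 8–5, Tanaka advances.
Round 2: Tanaka vs Ivanov — 7–6, Tanaka advances.
Round 3: Tanaka vs Kwan — 8–5, Tanaka advances.
Round 4: Tanaka vs Chen — 5–8, Chen advances.
Chen survives the agenda.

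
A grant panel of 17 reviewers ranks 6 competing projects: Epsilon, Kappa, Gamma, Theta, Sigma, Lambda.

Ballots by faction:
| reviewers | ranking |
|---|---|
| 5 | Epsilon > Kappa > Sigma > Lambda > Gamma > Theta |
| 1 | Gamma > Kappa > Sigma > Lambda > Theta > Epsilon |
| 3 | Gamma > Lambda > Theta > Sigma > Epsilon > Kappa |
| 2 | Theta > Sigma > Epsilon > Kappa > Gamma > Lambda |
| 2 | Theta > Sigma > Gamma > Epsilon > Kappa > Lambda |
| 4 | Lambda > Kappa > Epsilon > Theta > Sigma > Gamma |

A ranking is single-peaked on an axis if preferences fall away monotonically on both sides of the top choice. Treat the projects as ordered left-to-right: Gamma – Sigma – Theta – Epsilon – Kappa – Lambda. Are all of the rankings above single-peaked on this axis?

Axis positions: Gamma=1, Sigma=2, Theta=3, Epsilon=4, Kappa=5, Lambda=6.
Faction 1: ranking walks positions 4-5-2-6-1-3; Sigma is ranked above Theta even though Theta lies between Sigma and the peak Epsilon on the axis — preferences dip and rise again. Not single-peaked.
Faction 2: ranking walks positions 1-5-2-6-3-4; Kappa is ranked above Sigma even though Sigma lies between Kappa and the peak Gamma on the axis — preferences dip and rise again. Not single-peaked.
Faction 3: ranking walks positions 1-6-3-2-4-5; Lambda is ranked above Sigma even though Sigma lies between Lambda and the peak Gamma on the axis — preferences dip and rise again. Not single-peaked.
Faction 4 (peak Theta at position 3): ranking walks positions 3-2-4-5-1-6, expanding outward from the peak — single-peaked.
Faction 5 (peak Theta at position 3): ranking walks positions 3-2-1-4-5-6, expanding outward from the peak — single-peaked.
Faction 6 (peak Lambda at position 6): ranking walks positions 6-5-4-3-2-1, expanding outward from the peak — single-peaked.
Faction 1 violates single-peakedness, so the profile is not single-peaked on this axis.

no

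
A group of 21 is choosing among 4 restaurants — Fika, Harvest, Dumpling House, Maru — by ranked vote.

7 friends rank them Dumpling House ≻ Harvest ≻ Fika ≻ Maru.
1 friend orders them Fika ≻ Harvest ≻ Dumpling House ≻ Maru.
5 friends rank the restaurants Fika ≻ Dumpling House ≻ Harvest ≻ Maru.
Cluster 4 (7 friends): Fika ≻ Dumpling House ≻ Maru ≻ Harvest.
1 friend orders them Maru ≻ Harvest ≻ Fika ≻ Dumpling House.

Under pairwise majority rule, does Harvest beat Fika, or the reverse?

Ballots ranking Harvest above Fika: 7 + 1 = 8.
Ballots ranking Fika above Harvest: 21 − 8 = 13.
Fika wins the head-to-head 13–8.

Fika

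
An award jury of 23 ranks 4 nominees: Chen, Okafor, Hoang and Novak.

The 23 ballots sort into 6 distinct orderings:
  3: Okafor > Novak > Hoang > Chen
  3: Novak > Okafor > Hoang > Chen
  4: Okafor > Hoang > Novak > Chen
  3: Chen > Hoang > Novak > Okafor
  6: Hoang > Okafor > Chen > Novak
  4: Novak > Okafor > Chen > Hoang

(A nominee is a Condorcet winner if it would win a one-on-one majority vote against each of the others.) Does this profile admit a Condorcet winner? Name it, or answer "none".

Pairwise majorities:
Chen vs Okafor: Chen is ranked higher on 3 ballots, Okafor on 20. Okafor wins 20–3.
Chen vs Hoang: Chen preferred on 3+4 = 7 ballots; Hoang wins 16–7.
Chen vs Novak: 9 to 14, Novak.
Okafor vs Hoang: 14 to 9, Okafor.
Okafor vs Novak: Okafor preferred on 3+4+6 = 13 ballots; Okafor wins 13–10.
Hoang vs Novak: 4+3+6 = 13 for Hoang, 10 for Novak — Hoang by 13–10.
Okafor defeats every rival head-to-head and is the Condorcet winner.

Okafor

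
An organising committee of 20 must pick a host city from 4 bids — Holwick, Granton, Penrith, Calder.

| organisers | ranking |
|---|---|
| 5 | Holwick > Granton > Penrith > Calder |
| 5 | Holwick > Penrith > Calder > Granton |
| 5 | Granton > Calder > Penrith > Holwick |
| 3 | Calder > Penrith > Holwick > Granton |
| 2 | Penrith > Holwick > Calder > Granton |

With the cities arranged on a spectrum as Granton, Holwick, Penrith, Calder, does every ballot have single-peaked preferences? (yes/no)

Axis positions: Granton=1, Holwick=2, Penrith=3, Calder=4.
Bloc 1 (peak Holwick at position 2): ranking walks positions 2-1-3-4, expanding outward from the peak — single-peaked.
Bloc 2 (peak Holwick at position 2): ranking walks positions 2-3-4-1, expanding outward from the peak — single-peaked.
Bloc 3: ranking walks positions 1-4-3-2; Calder is ranked above Holwick even though Holwick lies between Calder and the peak Granton on the axis — preferences dip and rise again. Not single-peaked.
Bloc 4 (peak Calder at position 4): ranking walks positions 4-3-2-1, expanding outward from the peak — single-peaked.
Bloc 5 (peak Penrith at position 3): ranking walks positions 3-2-4-1, expanding outward from the peak — single-peaked.
Bloc 3 violates single-peakedness, so the profile is not single-peaked on this axis.

no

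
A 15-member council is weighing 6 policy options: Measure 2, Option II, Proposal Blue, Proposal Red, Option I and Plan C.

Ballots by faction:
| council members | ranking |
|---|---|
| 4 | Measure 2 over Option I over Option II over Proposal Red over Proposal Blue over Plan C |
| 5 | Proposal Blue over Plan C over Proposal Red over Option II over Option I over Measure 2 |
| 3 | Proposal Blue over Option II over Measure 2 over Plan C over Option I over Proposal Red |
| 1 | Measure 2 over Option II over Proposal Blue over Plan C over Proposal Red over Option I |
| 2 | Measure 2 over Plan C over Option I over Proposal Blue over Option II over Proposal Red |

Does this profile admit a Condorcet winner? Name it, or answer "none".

Proposal Blue

Check each pair by majority over 15 ballots:
Measure 2 vs Option II: Measure 2 is ranked higher on 4+1+2 = 7 ballots, Option II on 8. Option II wins 8–7.
Measure 2 vs Proposal Blue: Measure 2 is ranked higher on 4+1+2 = 7 ballots, Proposal Blue on 8. Proposal Blue wins 8–7.
Measure 2 vs Proposal Red: 4+3+1+2 = 10 for Measure 2, 5 for Proposal Red — Measure 2 by 10–5.
Measure 2 vs Option I: 10 to 5, Measure 2.
Measure 2 vs Plan C: Measure 2 preferred on 4+3+1+2 = 10 ballots; Measure 2 wins 10–5.
Option II vs Proposal Blue: Option II is ranked higher on 4+1 = 5 ballots, Proposal Blue on 10. Proposal Blue wins 10–5.
Option II vs Proposal Red: 10 to 5, Option II.
Option II vs Option I: 9 to 6, Option II.
Option II vs Plan C: 8 to 7, Option II.
Proposal Blue vs Proposal Red: Proposal Blue preferred on 5+3+1+2 = 11 ballots; Proposal Blue wins 11–4.
Proposal Blue vs Option I: 5+3+1 = 9 for Proposal Blue, 6 for Option I — Proposal Blue by 9–6.
Proposal Blue vs Plan C: Proposal Blue preferred on 4+5+3+1 = 13 ballots; Proposal Blue wins 13–2.
Proposal Red vs Option I: Proposal Red is ranked higher on 5+1 = 6 ballots, Option I on 9. Option I wins 9–6.
Proposal Red vs Plan C: 4 to 11, Plan C.
Option I vs Plan C: 4 for Option I, 11 for Plan C — Plan C by 11–4.
Only Proposal Blue has no losses; Proposal Blue is the Condorcet winner.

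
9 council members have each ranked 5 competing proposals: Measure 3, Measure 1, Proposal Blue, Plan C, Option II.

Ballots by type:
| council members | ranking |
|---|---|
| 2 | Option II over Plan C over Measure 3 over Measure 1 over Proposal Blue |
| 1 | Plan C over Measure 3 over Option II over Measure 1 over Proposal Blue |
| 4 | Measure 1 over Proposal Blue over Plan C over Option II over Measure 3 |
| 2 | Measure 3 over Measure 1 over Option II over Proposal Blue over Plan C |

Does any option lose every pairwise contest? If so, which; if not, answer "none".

none

Head-to-head results (9 council members):
Measure 3 vs Measure 1: 5 to 4, Measure 3.
Measure 3 vs Proposal Blue: Measure 3 wins 5–4.
Measure 3 vs Plan C: 2 for Measure 3, 7 for Plan C — Plan C by 7–2.
Measure 3 vs Option II: Option II, 6–3.
Measure 1 vs Proposal Blue: Measure 1 is ranked higher on 2+1+4+2 = 9 ballots, Proposal Blue on 0. Measure 1 wins 9–0.
Measure 1 vs Plan C: Measure 1 wins 6–3.
Measure 1 vs Option II: Measure 1 wins 6–3.
Proposal Blue vs Plan C: 4+2 = 6 for Proposal Blue, 3 for Plan C — Proposal Blue by 6–3.
Proposal Blue vs Option II: Option II wins 5–4.
Plan C vs Option II: 5 to 4, Plan C.
Every option wins at least one matchup (Measure 3 beats Measure 1; Measure 1 beats Proposal Blue; Proposal Blue beats Plan C; Plan C beats Measure 3; Option II beats Measure 3), so there is no Condorcet loser.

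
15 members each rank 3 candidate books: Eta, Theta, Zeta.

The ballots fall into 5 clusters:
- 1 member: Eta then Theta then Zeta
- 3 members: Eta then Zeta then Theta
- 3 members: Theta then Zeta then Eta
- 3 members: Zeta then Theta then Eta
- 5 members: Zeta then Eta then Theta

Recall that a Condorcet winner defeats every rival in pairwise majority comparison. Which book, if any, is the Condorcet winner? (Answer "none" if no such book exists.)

Zeta

Pairwise majorities:
Eta vs Theta: 9 to 6, Eta.
Eta vs Zeta: 1+3 = 4 for Eta, 11 for Zeta — Zeta by 11–4.
Theta vs Zeta: 4 to 11, Zeta.
Zeta wins every pairwise contest, so Zeta is the Condorcet winner.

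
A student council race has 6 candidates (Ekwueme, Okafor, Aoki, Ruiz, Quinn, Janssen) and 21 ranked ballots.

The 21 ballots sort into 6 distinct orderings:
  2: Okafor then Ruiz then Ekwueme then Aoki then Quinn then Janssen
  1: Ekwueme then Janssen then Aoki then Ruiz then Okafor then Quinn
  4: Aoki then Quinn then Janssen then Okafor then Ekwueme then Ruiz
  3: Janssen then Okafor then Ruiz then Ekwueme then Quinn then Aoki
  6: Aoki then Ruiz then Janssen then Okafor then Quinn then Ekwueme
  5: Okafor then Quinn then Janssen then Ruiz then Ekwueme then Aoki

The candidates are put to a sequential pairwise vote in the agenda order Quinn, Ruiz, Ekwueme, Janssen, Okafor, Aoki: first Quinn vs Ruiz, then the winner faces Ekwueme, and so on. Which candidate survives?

Aoki

Round 1: Quinn vs Ruiz — 9–12, Ruiz advances.
Round 2: Ruiz vs Ekwueme — 16–5, Ruiz advances.
Round 3: Ruiz vs Janssen — 8–13, Janssen advances.
Round 4: Janssen vs Okafor — 14–7, Janssen advances.
Round 5: Janssen vs Aoki — 9–12, Aoki advances.
Aoki survives the agenda.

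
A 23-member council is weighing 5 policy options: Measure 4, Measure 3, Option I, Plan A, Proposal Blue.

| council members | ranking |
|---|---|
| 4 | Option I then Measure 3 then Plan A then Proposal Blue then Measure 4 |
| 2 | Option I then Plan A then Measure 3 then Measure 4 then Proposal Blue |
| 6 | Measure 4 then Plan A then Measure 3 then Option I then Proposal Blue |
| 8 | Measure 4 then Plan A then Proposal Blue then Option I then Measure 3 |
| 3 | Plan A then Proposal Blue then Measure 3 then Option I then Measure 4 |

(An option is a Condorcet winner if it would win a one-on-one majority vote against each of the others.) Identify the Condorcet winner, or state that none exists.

Measure 4

Check each pair by majority over 23 ballots:
Measure 4 vs Measure 3: 6+8 = 14 for Measure 4, 9 for Measure 3 — Measure 4 by 14–9.
Measure 4 vs Option I: Measure 4 preferred on 6+8 = 14 ballots; Measure 4 wins 14–9.
Measure 4 vs Plan A: Measure 4 preferred on 6+8 = 14 ballots; Measure 4 wins 14–9.
Measure 4 vs Proposal Blue: Measure 4 is ranked higher on 2+6+8 = 16 ballots, Proposal Blue on 7. Measure 4 wins 16–7.
Measure 3 vs Option I: Measure 3 is ranked higher on 6+3 = 9 ballots, Option I on 14. Option I wins 14–9.
Measure 3 vs Plan A: 4 for Measure 3, 19 for Plan A — Plan A by 19–4.
Measure 3 vs Proposal Blue: 12 to 11, Measure 3.
Option I vs Plan A: 4+2 = 6 for Option I, 17 for Plan A — Plan A by 17–6.
Option I vs Proposal Blue: 12 to 11, Option I.
Plan A vs Proposal Blue: Plan A preferred on 4+2+6+8+3 = 23 ballots; Plan A wins 23–0.
Measure 4 defeats every rival head-to-head and is the Condorcet winner.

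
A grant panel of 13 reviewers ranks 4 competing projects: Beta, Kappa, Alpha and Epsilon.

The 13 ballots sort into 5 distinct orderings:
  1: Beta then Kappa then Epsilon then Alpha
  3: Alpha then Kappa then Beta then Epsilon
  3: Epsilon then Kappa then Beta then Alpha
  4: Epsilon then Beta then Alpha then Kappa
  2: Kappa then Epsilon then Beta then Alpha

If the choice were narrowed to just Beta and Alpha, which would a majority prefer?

Ballots ranking Beta above Alpha: 1 + 3 + 4 + 2 = 10.
Ballots ranking Alpha above Beta: 13 − 10 = 3.
Beta wins the head-to-head 10–3.

Beta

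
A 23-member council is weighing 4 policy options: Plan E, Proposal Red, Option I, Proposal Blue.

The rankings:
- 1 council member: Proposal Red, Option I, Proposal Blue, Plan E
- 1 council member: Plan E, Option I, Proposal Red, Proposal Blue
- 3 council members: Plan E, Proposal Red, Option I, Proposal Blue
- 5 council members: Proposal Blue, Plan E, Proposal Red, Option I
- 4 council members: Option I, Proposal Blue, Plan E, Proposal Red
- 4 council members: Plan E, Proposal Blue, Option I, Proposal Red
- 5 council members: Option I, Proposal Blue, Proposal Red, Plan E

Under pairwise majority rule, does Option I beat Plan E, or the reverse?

Ballots ranking Option I above Plan E: 1 + 4 + 5 = 10.
Ballots ranking Plan E above Option I: 23 − 10 = 13.
Plan E wins the head-to-head 13–10.

Plan E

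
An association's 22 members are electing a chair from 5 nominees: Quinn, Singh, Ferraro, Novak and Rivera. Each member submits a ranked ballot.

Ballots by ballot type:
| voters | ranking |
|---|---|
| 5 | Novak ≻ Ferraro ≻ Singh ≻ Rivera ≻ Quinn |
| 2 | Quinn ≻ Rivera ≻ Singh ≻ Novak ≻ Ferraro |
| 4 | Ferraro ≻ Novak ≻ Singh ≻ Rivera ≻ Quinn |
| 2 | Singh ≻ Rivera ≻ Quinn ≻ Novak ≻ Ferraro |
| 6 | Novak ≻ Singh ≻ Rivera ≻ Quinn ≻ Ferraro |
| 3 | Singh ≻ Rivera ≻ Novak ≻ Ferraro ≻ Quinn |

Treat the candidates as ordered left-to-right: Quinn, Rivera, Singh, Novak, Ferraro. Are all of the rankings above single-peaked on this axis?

yes

Axis positions: Quinn=1, Rivera=2, Singh=3, Novak=4, Ferraro=5.
Ballot type 1 (peak Novak at position 4): ranking walks positions 4-5-3-2-1, expanding outward from the peak — single-peaked.
Ballot type 2 (peak Quinn at position 1): ranking walks positions 1-2-3-4-5, expanding outward from the peak — single-peaked.
Ballot type 3 (peak Ferraro at position 5): ranking walks positions 5-4-3-2-1, expanding outward from the peak — single-peaked.
Ballot type 4 (peak Singh at position 3): ranking walks positions 3-2-1-4-5, expanding outward from the peak — single-peaked.
Ballot type 5 (peak Novak at position 4): ranking walks positions 4-3-2-1-5, expanding outward from the peak — single-peaked.
Ballot type 6 (peak Singh at position 3): ranking walks positions 3-2-4-5-1, expanding outward from the peak — single-peaked.
Every ranking is single-peaked on this axis.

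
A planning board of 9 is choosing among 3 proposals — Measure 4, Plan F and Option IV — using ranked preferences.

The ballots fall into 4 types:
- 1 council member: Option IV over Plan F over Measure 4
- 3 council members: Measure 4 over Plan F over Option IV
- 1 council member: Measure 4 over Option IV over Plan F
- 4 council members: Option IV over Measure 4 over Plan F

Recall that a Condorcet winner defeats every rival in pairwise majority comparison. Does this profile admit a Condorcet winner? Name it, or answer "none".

Option IV

Check each pair by majority over 9 ballots:
Measure 4 vs Plan F: Measure 4 preferred on 3+1+4 = 8 ballots; Measure 4 wins 8–1.
Measure 4 vs Option IV: 3+1 = 4 for Measure 4, 5 for Option IV — Option IV by 5–4.
Plan F vs Option IV: Plan F is ranked higher on 3 ballots, Option IV on 6. Option IV wins 6–3.
Option IV defeats every rival head-to-head and is the Condorcet winner.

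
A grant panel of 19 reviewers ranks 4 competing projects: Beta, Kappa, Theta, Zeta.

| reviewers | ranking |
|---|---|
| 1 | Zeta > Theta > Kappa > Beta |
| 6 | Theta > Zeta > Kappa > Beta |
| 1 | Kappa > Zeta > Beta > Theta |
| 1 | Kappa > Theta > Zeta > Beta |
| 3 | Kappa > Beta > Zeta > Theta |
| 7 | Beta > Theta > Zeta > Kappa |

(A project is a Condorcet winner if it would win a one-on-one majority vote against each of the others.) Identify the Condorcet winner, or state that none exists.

Pairwise majorities:
Beta vs Kappa: Beta preferred on 7 ballots; Kappa wins 12–7.
Beta vs Theta: Beta is ranked higher on 1+3+7 = 11 ballots, Theta on 8. Beta wins 11–8.
Beta vs Zeta: Beta preferred on 3+7 = 10 ballots; Beta wins 10–9.
Kappa vs Theta: Kappa preferred on 1+1+3 = 5 ballots; Theta wins 14–5.
Kappa vs Zeta: 1+1+3 = 5 for Kappa, 14 for Zeta — Zeta by 14–5.
Theta vs Zeta: 6+1+7 = 14 for Theta, 5 for Zeta — Theta by 14–5.
Each project drops at least one matchup (Beta loses to Kappa; Kappa loses to Theta; Theta loses to Beta; Zeta loses to Beta); the cycle Beta → Theta → Kappa → Beta rules out a Condorcet winner.

none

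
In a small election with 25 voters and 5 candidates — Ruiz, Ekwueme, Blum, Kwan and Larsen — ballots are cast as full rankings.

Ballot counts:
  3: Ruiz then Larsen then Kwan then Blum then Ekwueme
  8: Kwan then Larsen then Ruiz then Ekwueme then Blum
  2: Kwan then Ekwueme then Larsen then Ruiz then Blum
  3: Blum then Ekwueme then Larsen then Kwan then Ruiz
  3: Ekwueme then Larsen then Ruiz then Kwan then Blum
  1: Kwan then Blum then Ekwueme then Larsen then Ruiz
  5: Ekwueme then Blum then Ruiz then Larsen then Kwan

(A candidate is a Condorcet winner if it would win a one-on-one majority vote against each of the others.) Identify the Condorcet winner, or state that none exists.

Pairwise majorities:
Ruiz vs Ekwueme: Ruiz is ranked higher on 3+8 = 11 ballots, Ekwueme on 14. Ekwueme wins 14–11.
Ruiz vs Blum: Ruiz is ranked higher on 3+8+2+3 = 16 ballots, Blum on 9. Ruiz wins 16–9.
Ruiz vs Kwan: 3+3+5 = 11 for Ruiz, 14 for Kwan — Kwan by 14–11.
Ruiz vs Larsen: Ruiz preferred on 3+5 = 8 ballots; Larsen wins 17–8.
Ekwueme vs Blum: Ekwueme is ranked higher on 8+2+3+5 = 18 ballots, Blum on 7. Ekwueme wins 18–7.
Ekwueme vs Kwan: 11 to 14, Kwan.
Ekwueme vs Larsen: 14 to 11, Ekwueme.
Blum vs Kwan: Blum preferred on 3+5 = 8 ballots; Kwan wins 17–8.
Blum vs Larsen: 9 to 16, Larsen.
Kwan vs Larsen: 11 to 14, Larsen.
Each candidate drops at least one matchup (Ruiz loses to Ekwueme; Ekwueme loses to Kwan; Blum loses to Ruiz; Kwan loses to Larsen; Larsen loses to Ekwueme); the cycle Ekwueme beats Larsen beats Kwan beats Ekwueme rules out a Condorcet winner.

none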